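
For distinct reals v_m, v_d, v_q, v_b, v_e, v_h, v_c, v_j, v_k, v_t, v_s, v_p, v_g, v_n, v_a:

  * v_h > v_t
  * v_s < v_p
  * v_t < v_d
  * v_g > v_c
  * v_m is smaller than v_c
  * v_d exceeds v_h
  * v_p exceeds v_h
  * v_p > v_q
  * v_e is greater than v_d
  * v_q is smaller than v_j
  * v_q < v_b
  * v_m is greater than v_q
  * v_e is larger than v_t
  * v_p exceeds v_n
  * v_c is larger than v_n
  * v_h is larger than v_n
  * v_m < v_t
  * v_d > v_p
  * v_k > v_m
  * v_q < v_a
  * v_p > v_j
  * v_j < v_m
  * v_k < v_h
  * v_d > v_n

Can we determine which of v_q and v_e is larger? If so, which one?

v_e

v_q < v_j and v_j < v_m give v_q < v_m.
Then v_m < v_k extends the chain to v_k.
Then v_k < v_h extends the chain to v_h.
Then v_h < v_p extends the chain to v_p.
Then v_p < v_d extends the chain to v_d.
Then v_d < v_e extends the chain to v_e.
So v_e is larger.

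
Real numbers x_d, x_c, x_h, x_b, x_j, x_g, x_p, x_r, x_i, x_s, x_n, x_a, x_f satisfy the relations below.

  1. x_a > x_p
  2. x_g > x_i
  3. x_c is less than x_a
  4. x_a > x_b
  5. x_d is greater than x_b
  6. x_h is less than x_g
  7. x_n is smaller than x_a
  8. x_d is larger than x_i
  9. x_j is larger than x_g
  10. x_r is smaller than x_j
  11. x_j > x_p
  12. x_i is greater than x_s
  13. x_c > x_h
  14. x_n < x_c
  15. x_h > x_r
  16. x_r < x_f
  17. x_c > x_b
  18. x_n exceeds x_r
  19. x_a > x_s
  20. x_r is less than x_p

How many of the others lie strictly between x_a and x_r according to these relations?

4

Chaining upward from x_r reaches: x_h, x_p, x_g, x_f, x_j, x_n, x_c.
Chaining downward from x_a reaches: x_s, x_h, x_p, x_n, x_b, x_c.
Strictly between x_r and x_a are those in both lists: x_h, x_p, x_n, x_c — 4 elements.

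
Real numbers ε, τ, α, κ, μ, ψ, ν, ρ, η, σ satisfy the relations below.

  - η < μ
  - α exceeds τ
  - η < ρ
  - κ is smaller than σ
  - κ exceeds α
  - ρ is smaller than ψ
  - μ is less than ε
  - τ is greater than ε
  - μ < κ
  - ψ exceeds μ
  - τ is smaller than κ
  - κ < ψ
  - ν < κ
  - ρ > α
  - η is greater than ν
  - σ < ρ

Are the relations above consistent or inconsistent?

Every relation is compatible with ν < η < μ < ε < τ < α < κ < σ < ρ < ψ; the set is consistent.

consistent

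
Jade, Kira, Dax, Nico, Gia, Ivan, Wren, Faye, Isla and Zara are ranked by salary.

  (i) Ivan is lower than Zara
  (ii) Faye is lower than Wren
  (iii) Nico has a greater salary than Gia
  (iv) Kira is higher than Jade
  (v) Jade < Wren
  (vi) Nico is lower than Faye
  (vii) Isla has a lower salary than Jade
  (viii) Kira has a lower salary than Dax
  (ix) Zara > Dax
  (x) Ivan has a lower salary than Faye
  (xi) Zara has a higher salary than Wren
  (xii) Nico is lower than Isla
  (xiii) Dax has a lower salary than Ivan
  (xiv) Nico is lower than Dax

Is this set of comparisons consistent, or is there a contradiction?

The single ordering Gia < Nico < Isla < Jade < Kira < Dax < Ivan < Faye < Wren < Zara satisfies every listed relation, so no contradiction arises.

consistent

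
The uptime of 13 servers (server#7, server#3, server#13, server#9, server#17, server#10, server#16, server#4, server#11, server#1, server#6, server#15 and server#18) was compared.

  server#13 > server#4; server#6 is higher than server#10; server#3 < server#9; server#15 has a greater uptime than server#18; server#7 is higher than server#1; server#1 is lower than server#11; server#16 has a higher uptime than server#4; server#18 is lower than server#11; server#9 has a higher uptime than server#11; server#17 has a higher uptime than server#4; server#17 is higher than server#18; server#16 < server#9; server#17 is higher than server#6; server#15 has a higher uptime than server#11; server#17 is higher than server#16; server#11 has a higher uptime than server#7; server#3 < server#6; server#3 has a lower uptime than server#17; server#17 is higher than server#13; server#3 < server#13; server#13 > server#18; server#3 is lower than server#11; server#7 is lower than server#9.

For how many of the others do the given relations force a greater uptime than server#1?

4

From server#1 the given relations immediately reach server#7, server#11.
From those, server#9, server#15 — 4 in total.
No other element is forced above server#1 by the given relations, so the count is 4.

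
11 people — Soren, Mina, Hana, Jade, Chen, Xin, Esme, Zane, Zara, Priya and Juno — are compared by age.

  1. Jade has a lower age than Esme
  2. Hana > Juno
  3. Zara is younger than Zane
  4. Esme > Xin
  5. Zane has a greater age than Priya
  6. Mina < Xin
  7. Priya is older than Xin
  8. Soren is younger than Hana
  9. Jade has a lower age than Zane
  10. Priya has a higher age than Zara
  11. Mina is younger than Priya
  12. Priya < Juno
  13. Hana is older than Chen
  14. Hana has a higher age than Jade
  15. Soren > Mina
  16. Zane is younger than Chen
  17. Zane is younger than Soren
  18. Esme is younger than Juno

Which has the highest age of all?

Hana

Mina is not greatest since Mina < Priya; Zara is not greatest since Zara < Zane; Jade is not greatest since Jade < Hana; Xin is not greatest since Xin < Priya; Priya is not greatest since Priya < Zane; Zane is not greatest since Zane < Chen; Esme is not greatest since Esme < Juno; Juno is not greatest since Juno < Hana; Chen is not greatest since Chen < Hana; Soren is not greatest since Soren < Hana.
Only Hana has nothing above it, so Hana is the highest age.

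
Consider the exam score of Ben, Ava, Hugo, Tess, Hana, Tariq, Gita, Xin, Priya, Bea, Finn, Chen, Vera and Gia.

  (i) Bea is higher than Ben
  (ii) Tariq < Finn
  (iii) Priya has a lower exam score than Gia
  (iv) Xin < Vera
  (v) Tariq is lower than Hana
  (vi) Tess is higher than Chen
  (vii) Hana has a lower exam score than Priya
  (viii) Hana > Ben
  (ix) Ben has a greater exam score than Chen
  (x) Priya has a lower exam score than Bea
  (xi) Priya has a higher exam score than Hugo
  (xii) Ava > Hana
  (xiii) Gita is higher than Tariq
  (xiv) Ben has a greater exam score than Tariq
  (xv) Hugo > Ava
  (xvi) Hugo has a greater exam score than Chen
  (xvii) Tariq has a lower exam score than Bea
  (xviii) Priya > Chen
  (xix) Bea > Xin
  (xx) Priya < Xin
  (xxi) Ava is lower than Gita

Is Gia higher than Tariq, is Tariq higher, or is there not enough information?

Link the given pairs in sequence: Tariq < Ben; Ben < Hana; Hana < Ava; Ava < Hugo; Hugo < Priya; Priya < Gia.
Together: Tariq < Ben < Hana < Ava < Hugo < Priya < Gia.
So Gia is higher.

Gia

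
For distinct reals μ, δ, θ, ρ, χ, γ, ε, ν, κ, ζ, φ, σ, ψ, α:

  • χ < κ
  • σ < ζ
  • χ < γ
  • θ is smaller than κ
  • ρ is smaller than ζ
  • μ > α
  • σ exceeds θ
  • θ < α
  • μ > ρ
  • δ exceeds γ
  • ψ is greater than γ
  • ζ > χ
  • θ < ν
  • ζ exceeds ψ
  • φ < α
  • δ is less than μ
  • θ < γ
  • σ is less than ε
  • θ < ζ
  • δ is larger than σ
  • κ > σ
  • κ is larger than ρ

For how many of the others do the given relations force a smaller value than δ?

Directly below δ: γ, σ.
One step further: θ, χ (4 so far).
Nothing else is reachable below δ; 4 in all.

4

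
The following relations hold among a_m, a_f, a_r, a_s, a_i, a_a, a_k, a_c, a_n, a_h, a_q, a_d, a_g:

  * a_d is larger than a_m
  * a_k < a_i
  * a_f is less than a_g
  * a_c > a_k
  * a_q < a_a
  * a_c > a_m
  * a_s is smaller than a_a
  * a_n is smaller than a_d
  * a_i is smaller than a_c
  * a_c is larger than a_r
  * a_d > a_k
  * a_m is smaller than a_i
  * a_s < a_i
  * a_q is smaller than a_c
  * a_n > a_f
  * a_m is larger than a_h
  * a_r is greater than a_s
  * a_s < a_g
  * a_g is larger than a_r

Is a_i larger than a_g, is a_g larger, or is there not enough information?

Following every chain through a_g: below a_g we get a_s, a_f, a_r.
a_i is not reached, and no chain runs the other way from a_i to a_g.
So the given relations leave the order of a_g and a_i undetermined.

undetermined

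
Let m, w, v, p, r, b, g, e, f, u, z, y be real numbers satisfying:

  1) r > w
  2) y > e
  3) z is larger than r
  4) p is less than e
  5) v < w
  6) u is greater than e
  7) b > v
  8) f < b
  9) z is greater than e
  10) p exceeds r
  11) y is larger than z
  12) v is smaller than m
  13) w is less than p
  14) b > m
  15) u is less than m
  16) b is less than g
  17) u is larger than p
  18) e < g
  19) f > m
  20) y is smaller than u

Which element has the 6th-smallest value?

The consecutive relations fix a unique order: v < w < r < p < e < z < y < u < m < f < b < g.
The 6th smallest is z.

z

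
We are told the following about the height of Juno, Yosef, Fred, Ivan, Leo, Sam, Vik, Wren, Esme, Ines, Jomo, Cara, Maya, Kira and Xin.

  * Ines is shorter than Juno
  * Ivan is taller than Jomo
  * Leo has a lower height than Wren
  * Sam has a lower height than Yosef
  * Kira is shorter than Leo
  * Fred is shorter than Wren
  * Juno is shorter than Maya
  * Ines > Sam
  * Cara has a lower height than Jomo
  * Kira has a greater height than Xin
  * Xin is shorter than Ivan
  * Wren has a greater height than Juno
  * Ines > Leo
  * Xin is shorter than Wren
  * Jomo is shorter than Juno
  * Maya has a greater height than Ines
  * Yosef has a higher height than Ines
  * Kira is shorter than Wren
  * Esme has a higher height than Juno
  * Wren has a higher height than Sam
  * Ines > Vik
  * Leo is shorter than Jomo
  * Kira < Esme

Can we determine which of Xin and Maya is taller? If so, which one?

Maya

Xin < Kira and Kira < Leo give Xin < Leo.
With Leo < Jomo: Xin < Kira < Leo < Jomo.
Then Jomo < Juno extends the chain to Juno.
Then Juno < Maya extends the chain to Maya.
So Maya is taller.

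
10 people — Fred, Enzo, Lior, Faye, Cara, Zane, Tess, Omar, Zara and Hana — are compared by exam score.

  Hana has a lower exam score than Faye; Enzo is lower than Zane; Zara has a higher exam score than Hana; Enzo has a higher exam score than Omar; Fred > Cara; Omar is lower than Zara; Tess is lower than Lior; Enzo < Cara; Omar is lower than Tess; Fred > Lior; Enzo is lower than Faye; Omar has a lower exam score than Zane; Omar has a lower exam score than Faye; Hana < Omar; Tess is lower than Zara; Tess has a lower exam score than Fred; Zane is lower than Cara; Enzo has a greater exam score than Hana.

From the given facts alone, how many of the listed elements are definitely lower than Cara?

Directly below Cara: Enzo, Zane.
One step further: Hana, Omar (4 so far).
No other element is forced below Cara by the given relations, so the count is 4.

4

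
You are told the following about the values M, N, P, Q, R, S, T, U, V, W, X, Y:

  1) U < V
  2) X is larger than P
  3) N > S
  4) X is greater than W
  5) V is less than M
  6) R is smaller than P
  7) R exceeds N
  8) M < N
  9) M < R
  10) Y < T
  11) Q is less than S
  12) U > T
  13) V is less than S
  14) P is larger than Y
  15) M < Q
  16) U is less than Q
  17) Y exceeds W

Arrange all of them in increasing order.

W < Y < T < U < V < M < Q < S < N < R < P < X

Nothing is placed below W, so it is least; from there W < Y; Y < T; T < U; U < V; V < M; M < Q; Q < S; S < N; N < R; R < P; P < X, each given directly.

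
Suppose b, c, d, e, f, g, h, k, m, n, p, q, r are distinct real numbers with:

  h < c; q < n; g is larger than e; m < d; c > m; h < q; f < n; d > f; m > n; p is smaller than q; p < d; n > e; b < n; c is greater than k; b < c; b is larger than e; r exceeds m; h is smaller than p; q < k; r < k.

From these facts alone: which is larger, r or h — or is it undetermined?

Link the given pairs in sequence: h < p; p < q; q < n; n < m; m < r.
Chaining these gives h < p < q < n < m < r.
So r is larger.

r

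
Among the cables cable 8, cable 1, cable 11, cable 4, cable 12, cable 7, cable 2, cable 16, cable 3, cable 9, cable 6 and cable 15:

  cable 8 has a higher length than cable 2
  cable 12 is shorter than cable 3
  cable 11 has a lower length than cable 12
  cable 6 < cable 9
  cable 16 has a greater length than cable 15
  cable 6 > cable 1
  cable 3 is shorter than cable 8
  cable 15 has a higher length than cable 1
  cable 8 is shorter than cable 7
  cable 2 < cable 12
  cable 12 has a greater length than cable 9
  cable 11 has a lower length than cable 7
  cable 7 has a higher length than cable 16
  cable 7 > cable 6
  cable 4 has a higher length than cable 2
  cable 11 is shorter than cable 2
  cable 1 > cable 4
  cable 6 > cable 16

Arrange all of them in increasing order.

The consecutive links are each given: cable 11 < cable 2; cable 2 < cable 4; cable 4 < cable 1; cable 1 < cable 15; cable 15 < cable 16; cable 16 < cable 6; cable 6 < cable 9; cable 9 < cable 12; cable 12 < cable 3; cable 3 < cable 8; cable 8 < cable 7.

cable 11 < cable 2 < cable 4 < cable 1 < cable 15 < cable 16 < cable 6 < cable 9 < cable 12 < cable 3 < cable 8 < cable 7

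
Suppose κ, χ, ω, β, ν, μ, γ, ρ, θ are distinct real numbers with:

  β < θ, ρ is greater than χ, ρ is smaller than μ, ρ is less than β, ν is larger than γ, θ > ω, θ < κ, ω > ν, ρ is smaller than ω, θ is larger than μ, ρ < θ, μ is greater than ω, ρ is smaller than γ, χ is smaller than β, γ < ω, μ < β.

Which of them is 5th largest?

Chaining the given pairs: χ < ρ < γ < ν < ω < μ < β < θ < κ.
The 5th largest is ω.

ω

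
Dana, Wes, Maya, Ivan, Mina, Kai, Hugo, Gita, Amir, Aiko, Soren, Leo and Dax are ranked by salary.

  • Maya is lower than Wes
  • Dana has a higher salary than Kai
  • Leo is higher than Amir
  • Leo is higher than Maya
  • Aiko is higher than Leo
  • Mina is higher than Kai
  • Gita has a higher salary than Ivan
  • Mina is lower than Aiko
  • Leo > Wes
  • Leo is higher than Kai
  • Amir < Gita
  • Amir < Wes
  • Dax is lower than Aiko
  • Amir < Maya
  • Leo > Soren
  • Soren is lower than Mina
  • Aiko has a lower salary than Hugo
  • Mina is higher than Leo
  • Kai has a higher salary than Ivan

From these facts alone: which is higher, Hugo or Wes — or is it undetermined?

Hugo

Following the relations from Wes: Wes < Leo < Mina < Aiko < Hugo.
So Hugo is higher.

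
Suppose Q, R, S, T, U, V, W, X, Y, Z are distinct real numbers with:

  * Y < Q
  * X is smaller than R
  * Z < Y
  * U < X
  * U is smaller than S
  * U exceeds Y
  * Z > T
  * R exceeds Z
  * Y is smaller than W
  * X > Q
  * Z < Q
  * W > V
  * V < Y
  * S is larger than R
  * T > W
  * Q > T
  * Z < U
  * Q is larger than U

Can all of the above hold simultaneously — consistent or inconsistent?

We have Z < Y stated directly, yet also Y < W < T < Z by chaining the others — so Y < Z. Contradiction.

inconsistent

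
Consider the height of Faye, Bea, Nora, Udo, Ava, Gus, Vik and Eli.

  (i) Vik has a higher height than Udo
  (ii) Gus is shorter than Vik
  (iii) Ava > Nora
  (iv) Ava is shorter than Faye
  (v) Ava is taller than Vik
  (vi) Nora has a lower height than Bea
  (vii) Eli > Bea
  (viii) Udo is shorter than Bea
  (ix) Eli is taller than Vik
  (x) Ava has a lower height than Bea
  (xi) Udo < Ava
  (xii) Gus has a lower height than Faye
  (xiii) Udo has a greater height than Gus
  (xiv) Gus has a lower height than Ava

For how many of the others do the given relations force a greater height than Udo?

5

Directly above Udo: Vik, Ava, Bea.
One step further: Eli, Faye (5 so far).
No other element is forced above Udo by the given relations, so the count is 5.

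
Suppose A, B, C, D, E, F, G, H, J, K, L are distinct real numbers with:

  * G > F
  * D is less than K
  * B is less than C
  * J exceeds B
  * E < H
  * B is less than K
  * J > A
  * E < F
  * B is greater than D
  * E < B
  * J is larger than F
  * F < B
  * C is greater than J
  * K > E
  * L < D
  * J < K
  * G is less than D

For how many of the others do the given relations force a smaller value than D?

4

The elements the relations force below D are E, L, F, G — no chain reaches any other.
That is 4.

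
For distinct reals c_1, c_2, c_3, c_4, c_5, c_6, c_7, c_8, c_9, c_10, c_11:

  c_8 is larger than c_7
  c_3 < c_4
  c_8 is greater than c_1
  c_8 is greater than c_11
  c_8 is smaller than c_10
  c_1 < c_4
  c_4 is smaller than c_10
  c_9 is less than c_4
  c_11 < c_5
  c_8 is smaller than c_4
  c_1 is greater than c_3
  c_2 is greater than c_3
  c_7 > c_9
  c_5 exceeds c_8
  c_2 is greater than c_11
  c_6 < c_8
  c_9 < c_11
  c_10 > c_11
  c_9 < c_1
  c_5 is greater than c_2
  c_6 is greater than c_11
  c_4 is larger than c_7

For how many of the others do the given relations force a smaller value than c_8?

6

The elements the relations force below c_8 are c_9, c_3, c_7, c_11, c_1, c_6 — no chain reaches any other.
That is 6.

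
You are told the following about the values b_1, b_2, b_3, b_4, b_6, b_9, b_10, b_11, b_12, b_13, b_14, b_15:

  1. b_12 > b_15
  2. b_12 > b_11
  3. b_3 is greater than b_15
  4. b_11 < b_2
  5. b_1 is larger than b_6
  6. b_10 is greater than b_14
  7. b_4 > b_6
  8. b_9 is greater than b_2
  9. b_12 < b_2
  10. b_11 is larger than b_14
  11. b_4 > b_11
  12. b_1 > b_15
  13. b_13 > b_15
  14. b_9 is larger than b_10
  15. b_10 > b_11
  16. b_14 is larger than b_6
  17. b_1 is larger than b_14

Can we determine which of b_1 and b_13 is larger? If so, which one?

undetermined

Following every chain through b_1: below b_1 we get b_6, b_14, b_15.
b_13 is not reached, and no chain runs the other way from b_13 to b_1.
So the given relations leave the order of b_1 and b_13 undetermined.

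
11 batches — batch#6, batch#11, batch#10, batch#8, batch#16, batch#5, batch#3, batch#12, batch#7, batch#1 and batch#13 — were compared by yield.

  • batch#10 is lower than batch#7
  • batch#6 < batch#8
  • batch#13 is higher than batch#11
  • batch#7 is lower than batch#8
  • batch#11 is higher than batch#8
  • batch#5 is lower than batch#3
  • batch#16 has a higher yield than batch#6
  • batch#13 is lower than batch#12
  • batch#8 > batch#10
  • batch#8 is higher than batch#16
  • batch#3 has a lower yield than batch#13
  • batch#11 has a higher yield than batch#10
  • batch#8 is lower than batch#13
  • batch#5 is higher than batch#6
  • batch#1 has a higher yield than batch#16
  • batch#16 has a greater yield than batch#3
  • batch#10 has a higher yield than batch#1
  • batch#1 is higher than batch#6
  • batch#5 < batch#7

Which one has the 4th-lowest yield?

batch#16

Chaining the given pairs: batch#6 < batch#5 < batch#3 < batch#16 < batch#1 < batch#10 < batch#7 < batch#8 < batch#11 < batch#13 < batch#12.
The 4th smallest is batch#16.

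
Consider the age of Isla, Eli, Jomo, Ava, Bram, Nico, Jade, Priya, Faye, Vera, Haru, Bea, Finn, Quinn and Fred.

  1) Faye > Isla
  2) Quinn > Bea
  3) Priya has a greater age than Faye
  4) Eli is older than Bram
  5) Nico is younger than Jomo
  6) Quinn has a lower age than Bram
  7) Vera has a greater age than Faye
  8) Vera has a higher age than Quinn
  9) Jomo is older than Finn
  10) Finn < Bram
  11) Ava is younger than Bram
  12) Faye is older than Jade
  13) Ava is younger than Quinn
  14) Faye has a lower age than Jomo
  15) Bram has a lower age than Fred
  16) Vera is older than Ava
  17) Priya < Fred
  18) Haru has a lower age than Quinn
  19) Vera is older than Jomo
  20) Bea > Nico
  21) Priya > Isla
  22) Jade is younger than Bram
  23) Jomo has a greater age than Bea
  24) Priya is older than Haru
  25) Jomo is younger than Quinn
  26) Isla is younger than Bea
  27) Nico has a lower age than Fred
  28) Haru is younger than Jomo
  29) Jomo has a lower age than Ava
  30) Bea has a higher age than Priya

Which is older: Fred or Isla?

Isla < Faye < Priya < Bea < Jomo < Ava < Quinn < Bram < Fred, by transitivity through Faye, Priya, Bea, Jomo, Ava, Quinn, Bram.
So Isla < Fred; Fred is the older of the two.

Fred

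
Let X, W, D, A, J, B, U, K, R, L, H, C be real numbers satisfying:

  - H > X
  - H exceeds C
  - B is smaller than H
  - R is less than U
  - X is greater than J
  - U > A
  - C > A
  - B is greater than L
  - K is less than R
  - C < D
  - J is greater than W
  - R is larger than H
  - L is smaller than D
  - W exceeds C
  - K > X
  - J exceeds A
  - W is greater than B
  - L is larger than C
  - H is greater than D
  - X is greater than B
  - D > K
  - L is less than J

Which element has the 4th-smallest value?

Chaining the given pairs: A < C < L < B < W < J < X < K < D < H < R < U.
The 4th smallest is B.

B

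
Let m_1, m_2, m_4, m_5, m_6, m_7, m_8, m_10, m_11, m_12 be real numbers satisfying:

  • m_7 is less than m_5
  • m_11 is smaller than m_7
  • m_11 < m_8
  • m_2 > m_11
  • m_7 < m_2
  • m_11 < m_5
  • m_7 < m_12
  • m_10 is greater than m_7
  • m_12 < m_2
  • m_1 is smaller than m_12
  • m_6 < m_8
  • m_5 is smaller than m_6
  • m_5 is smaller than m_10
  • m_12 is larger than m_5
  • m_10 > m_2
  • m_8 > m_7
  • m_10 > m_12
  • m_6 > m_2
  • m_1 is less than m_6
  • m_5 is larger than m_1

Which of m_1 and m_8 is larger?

m_8

Link the given pairs in sequence: m_1 < m_5; m_5 < m_12; m_12 < m_2; m_2 < m_6; m_6 < m_8.
Chaining these gives m_1 < m_5 < m_12 < m_2 < m_6 < m_8.
So m_1 < m_8; m_8 is the larger of the two.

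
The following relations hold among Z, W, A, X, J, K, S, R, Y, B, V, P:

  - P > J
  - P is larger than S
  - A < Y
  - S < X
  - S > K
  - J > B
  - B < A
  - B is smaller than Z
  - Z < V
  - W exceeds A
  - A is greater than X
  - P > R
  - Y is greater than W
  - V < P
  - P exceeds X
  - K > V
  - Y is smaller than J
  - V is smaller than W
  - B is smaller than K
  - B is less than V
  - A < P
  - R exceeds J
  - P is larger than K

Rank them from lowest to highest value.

B < Z < V < K < S < X < A < W < Y < J < R < P

The consecutive links are each given: B < Z; Z < V; V < K; K < S; S < X; X < A; A < W; W < Y; Y < J; J < R; R < P.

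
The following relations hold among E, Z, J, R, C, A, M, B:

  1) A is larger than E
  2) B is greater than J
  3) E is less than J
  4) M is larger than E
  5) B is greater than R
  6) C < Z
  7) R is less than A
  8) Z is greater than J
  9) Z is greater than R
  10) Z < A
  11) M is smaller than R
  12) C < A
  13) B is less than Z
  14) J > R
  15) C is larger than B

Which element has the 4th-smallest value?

J

The consecutive relations fix a unique order: E < M < R < J < B < C < Z < A.
The 4th smallest is J.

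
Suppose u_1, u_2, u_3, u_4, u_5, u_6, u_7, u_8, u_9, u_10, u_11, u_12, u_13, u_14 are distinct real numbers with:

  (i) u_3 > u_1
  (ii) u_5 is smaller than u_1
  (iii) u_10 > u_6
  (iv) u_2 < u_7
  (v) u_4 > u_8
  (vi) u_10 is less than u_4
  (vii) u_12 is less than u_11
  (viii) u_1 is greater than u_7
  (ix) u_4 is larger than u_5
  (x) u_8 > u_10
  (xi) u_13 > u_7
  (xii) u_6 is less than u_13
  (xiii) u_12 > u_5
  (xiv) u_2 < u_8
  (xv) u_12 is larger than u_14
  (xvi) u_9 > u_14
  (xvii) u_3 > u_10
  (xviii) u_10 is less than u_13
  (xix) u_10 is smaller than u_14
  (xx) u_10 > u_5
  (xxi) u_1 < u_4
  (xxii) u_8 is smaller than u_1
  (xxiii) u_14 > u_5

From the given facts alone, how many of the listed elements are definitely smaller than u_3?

From u_3 the given relations immediately reach u_10, u_1.
From those, u_5, u_6, u_8, u_7 — 6 in total.
From those, u_2 — 7 in total.
Nothing else is reachable below u_3; 7 in all.

7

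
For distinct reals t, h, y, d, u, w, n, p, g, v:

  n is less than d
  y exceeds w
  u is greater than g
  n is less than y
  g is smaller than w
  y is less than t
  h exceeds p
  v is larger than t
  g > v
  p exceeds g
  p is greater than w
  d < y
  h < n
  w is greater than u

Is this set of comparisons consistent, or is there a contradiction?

Chaining the given relations yields t < v < g < u < w < p < h < n < d < y, so t < y. But one relation states y < t. These cannot both hold.

inconsistent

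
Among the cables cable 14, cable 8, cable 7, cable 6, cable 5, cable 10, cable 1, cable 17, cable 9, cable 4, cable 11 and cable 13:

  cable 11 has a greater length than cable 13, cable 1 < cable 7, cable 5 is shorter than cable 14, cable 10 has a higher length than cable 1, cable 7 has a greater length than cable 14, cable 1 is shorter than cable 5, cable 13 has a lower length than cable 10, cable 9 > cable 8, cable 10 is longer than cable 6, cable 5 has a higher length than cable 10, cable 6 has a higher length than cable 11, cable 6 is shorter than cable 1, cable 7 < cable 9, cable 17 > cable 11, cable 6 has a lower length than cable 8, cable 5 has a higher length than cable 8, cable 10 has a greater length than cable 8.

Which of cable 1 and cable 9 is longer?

The relevant relations are cable 1 < cable 10; cable 10 < cable 5; cable 5 < cable 14; cable 14 < cable 7; cable 7 < cable 9.
Chaining these gives cable 1 < cable 10 < cable 5 < cable 14 < cable 7 < cable 9.
So cable 1 < cable 9; cable 9 is the longer of the two.

cable 9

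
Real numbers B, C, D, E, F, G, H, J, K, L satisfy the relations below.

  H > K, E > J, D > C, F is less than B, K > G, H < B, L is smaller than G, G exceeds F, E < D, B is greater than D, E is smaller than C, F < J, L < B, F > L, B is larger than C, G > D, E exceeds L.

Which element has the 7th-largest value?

E

The consecutive relations fix a unique order: L < F < J < E < C < D < G < K < H < B.
The 7th largest is E.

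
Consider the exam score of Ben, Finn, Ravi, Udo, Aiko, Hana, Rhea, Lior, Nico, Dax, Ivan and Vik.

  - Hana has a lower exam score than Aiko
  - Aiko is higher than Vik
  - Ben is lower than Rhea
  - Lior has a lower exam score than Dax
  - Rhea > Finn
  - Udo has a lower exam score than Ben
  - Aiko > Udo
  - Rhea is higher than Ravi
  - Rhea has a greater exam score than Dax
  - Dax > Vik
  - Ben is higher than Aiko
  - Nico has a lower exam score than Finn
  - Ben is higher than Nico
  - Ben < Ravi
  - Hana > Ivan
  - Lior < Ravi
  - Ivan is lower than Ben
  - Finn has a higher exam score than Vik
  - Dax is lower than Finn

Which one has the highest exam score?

Chaining downward from Rhea: directly below it, Dax, Finn, Ben, Ravi; then Udo, Vik, Lior, Ivan, Nico, Aiko; then Hana.
That covers every other element, and nothing is given above Rhea, so Rhea is the highest exam score.

Rhea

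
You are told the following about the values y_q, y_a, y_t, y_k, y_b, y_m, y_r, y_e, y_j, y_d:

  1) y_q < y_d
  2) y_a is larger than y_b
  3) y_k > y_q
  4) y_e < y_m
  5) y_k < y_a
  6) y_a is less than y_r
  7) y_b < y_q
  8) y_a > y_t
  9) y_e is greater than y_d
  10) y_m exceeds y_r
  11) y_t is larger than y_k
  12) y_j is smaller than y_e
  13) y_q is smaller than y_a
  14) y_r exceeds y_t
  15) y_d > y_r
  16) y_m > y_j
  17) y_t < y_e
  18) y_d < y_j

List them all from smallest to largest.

Each adjacent pair is fixed by a given relation: y_b < y_q; y_q < y_k; y_k < y_t; y_t < y_a; y_a < y_r; y_r < y_d; y_d < y_j; y_j < y_e; y_e < y_m. Chaining them end to end gives the full order.

y_b < y_q < y_k < y_t < y_a < y_r < y_d < y_j < y_e < y_m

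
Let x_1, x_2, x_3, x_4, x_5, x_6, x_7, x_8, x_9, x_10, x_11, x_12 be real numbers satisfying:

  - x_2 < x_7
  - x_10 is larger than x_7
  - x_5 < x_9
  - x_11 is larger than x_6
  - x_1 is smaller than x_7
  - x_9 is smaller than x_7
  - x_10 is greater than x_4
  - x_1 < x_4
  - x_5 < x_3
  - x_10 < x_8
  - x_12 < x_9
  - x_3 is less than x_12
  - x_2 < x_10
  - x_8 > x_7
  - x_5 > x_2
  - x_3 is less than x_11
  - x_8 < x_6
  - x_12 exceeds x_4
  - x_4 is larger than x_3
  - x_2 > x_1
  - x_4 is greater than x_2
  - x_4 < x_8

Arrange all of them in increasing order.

x_1 < x_2 < x_5 < x_3 < x_4 < x_12 < x_9 < x_7 < x_10 < x_8 < x_6 < x_11

Nothing is placed below x_1, so it is least; from there x_1 < x_2; x_2 < x_5; x_5 < x_3; x_3 < x_4; x_4 < x_12; x_12 < x_9; x_9 < x_7; x_7 < x_10; x_10 < x_8; x_8 < x_6; x_6 < x_11, each given directly.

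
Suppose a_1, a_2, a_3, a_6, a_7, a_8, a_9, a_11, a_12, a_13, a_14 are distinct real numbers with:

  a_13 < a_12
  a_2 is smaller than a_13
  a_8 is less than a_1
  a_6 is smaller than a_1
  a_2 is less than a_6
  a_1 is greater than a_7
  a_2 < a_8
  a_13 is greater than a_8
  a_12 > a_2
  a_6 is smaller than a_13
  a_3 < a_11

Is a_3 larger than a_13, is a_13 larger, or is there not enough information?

undetermined

Following every chain through a_3: above a_3 we get a_11.
a_13 is not reached, and no chain runs the other way from a_13 to a_3.
So the given relations leave the order of a_3 and a_13 undetermined.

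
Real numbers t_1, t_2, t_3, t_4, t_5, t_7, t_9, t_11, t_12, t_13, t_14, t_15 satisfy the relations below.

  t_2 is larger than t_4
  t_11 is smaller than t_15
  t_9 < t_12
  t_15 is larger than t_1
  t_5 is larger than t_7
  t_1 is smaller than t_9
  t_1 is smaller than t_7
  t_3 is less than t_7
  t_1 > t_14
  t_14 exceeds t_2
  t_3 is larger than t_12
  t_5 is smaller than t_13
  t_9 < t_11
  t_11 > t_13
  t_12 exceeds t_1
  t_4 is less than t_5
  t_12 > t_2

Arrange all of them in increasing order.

t_4 < t_2 < t_14 < t_1 < t_9 < t_12 < t_3 < t_7 < t_5 < t_13 < t_11 < t_15

Nothing is placed below t_4, so it is least; from there t_4 < t_2; t_2 < t_14; t_14 < t_1; t_1 < t_9; t_9 < t_12; t_12 < t_3; t_3 < t_7; t_7 < t_5; t_5 < t_13; t_13 < t_11; t_11 < t_15, each given directly.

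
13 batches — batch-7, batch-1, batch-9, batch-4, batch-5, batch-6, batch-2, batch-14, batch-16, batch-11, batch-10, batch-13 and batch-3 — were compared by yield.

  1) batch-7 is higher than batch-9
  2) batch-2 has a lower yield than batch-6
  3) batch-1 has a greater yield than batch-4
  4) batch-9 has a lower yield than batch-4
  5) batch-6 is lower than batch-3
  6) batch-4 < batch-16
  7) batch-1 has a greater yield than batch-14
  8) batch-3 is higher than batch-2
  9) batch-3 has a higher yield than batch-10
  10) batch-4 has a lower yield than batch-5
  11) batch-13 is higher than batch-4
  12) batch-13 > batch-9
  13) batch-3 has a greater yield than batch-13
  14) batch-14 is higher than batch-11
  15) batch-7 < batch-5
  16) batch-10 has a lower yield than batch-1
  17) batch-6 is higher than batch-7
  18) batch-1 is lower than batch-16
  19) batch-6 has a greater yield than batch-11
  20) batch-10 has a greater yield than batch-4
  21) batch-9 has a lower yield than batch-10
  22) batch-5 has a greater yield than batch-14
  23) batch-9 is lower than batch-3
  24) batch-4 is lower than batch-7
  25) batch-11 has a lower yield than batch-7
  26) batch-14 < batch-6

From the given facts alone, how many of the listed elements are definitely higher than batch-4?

8

Directly above batch-4: batch-7, batch-10, batch-13, batch-5, batch-1, batch-16.
One step further: batch-6, batch-3 (8 so far).
No other element is forced above batch-4 by the given relations, so the count is 8.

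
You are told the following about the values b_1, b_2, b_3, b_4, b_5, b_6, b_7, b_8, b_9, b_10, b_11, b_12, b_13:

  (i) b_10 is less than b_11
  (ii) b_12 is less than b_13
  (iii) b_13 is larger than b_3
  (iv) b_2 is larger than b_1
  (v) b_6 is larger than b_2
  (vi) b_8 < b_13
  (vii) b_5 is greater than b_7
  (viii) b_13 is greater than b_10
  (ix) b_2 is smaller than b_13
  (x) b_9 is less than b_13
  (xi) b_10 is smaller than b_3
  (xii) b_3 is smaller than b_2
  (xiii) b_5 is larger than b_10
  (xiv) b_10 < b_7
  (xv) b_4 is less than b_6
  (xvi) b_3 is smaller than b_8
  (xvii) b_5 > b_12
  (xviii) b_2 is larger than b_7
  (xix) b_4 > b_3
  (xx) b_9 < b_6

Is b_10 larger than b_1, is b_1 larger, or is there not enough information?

Following every chain through b_10: above b_10 we get b_3, b_11, b_8, b_7, b_5, b_4, b_2, b_13, b_6.
b_1 is not reached, and no chain runs the other way from b_1 to b_10.
So the given relations leave the order of b_10 and b_1 undetermined.

undetermined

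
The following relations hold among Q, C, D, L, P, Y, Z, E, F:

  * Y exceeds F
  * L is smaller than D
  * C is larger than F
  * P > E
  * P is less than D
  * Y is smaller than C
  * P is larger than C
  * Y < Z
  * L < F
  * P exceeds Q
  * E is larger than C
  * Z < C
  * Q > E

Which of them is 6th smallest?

E

Chaining the given pairs: L < F < Y < Z < C < E < Q < P < D.
The 6th smallest is E.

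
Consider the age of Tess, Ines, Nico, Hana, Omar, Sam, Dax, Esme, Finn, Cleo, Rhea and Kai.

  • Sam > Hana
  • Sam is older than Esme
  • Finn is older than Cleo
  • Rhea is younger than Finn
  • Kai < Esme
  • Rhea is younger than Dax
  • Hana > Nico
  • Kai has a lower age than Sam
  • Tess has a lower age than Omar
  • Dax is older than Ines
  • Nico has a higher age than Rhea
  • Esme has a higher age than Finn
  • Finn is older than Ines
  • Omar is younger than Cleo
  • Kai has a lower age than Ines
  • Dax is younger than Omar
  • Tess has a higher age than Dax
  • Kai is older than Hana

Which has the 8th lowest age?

Piecing the relations together gives one ordering: Rhea < Nico < Hana < Kai < Ines < Dax < Tess < Omar < Cleo < Finn < Esme < Sam.
The 8th smallest is Omar.

Omar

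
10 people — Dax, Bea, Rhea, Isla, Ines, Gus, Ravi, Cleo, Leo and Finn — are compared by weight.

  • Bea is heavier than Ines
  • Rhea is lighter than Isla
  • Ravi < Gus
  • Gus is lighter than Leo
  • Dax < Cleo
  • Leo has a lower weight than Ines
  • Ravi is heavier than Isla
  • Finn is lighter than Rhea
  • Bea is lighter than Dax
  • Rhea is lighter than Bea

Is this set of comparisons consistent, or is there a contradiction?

consistent

Every relation is compatible with Finn < Rhea < Isla < Ravi < Gus < Leo < Ines < Bea < Dax < Cleo; the set is consistent.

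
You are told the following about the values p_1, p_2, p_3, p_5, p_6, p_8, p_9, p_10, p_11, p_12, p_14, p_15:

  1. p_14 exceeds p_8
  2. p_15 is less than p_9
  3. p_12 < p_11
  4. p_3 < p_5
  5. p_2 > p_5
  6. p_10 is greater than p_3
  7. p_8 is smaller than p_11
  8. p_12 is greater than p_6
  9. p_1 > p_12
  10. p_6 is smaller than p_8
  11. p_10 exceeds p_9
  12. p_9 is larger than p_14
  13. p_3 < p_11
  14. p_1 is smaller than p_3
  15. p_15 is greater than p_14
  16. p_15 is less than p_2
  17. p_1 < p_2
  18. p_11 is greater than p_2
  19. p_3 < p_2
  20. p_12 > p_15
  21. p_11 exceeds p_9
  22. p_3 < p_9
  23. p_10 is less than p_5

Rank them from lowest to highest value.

Each adjacent pair is fixed by a given relation: p_6 < p_8; p_8 < p_14; p_14 < p_15; p_15 < p_12; p_12 < p_1; p_1 < p_3; p_3 < p_9; p_9 < p_10; p_10 < p_5; p_5 < p_2; p_2 < p_11. Chaining them end to end gives the full order.

p_6 < p_8 < p_14 < p_15 < p_12 < p_1 < p_3 < p_9 < p_10 < p_5 < p_2 < p_11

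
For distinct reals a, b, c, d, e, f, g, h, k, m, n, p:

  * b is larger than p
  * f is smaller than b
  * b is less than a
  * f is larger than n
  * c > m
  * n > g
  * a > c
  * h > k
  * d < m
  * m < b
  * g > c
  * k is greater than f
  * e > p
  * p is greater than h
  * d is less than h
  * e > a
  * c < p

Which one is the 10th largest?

Chaining the given pairs: d < m < c < g < n < f < k < h < p < b < a < e.
Counting 10 from the largest end gives c.

c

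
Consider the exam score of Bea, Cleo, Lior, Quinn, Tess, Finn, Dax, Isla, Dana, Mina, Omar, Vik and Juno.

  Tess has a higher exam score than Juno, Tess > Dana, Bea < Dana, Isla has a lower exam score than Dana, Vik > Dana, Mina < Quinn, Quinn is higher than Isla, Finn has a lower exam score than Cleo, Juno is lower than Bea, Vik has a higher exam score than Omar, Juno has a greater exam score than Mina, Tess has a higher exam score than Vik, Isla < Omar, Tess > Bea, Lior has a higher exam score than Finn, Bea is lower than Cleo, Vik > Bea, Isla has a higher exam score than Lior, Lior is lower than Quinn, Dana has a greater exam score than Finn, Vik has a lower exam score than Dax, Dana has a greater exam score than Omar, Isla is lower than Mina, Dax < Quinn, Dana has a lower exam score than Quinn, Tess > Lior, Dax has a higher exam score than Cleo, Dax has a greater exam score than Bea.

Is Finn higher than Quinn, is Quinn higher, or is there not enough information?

Link the given pairs in sequence: Finn < Lior; Lior < Isla; Isla < Mina; Mina < Juno; Juno < Bea; Bea < Dana; Dana < Vik; Vik < Dax; Dax < Quinn.
Together: Finn < Lior < Isla < Mina < Juno < Bea < Dana < Vik < Dax < Quinn.
So Quinn is higher.

Quinn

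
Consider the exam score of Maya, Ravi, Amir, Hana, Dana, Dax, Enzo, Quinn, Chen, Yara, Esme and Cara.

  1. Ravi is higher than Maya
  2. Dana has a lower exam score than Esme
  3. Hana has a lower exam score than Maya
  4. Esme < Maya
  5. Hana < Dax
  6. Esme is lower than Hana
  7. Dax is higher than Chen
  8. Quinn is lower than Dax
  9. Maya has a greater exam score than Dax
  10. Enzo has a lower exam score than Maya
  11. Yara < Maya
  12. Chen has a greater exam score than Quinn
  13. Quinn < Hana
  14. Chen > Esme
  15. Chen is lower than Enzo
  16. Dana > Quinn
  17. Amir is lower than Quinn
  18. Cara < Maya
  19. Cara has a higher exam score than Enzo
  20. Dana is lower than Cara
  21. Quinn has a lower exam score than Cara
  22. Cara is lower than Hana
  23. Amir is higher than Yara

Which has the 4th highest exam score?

The consecutive relations fix a unique order: Yara < Amir < Quinn < Dana < Esme < Chen < Enzo < Cara < Hana < Dax < Maya < Ravi.
The 4th largest is Hana.

Hana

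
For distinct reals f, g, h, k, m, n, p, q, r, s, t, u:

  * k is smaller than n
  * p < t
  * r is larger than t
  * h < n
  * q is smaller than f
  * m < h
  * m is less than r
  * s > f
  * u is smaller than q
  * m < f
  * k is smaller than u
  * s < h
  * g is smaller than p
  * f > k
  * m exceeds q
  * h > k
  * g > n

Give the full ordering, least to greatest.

Nothing is placed below k, so it is least; from there k < u; u < q; q < m; m < f; f < s; s < h; h < n; n < g; g < p; p < t; t < r, each given directly.

k < u < q < m < f < s < h < n < g < p < t < r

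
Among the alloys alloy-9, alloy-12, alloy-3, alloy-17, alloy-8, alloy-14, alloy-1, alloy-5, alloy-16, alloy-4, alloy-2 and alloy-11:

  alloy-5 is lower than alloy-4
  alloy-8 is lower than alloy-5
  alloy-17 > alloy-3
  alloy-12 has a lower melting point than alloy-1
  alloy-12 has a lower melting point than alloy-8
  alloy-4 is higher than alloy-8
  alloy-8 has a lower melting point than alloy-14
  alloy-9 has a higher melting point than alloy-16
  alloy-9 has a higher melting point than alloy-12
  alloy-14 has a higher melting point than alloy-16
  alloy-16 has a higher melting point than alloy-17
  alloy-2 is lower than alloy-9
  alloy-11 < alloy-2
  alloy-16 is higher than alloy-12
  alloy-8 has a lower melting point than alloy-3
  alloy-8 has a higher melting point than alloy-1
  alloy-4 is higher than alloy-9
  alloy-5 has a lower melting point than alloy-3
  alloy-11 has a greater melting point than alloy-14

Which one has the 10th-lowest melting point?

alloy-2

The consecutive relations fix a unique order: alloy-12 < alloy-1 < alloy-8 < alloy-5 < alloy-3 < alloy-17 < alloy-16 < alloy-14 < alloy-11 < alloy-2 < alloy-9 < alloy-4.
The 10th smallest is alloy-2.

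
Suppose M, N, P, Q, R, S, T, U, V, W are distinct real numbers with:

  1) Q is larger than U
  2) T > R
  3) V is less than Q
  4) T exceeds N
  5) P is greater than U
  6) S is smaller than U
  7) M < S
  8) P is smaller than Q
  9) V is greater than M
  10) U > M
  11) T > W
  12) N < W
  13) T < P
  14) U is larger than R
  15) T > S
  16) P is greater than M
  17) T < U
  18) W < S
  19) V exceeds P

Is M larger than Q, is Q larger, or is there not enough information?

Q

Following the relations from M: M < S < T < U < P < V < Q.
So Q is larger.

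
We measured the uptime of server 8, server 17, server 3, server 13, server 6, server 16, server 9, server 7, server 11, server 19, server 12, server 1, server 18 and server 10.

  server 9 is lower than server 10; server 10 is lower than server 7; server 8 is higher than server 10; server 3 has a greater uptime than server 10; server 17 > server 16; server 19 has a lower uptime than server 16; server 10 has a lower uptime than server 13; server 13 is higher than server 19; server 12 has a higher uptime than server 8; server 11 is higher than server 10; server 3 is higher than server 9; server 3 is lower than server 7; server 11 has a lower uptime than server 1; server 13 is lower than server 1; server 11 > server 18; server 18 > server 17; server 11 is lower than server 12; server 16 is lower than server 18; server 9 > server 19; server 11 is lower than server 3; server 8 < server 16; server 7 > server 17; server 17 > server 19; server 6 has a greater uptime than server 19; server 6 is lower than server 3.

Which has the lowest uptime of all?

server 9 is not least since server 19 < server 9; server 6 is not least since server 19 < server 6; server 10 is not least since server 9 < server 10; server 13 is not least since server 10 < server 13; server 8 is not least since server 10 < server 8; server 16 is not least since server 8 < server 16; server 17 is not least since server 19 < server 17; server 18 is not least since server 16 < server 18; server 11 is not least since server 18 < server 11; server 3 is not least since server 10 < server 3; server 7 is not least since server 3 < server 7; server 1 is not least since server 13 < server 1; server 12 is not least since server 8 < server 12.
Only server 19 has nothing below it, so server 19 is the lowest uptime.

server 19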